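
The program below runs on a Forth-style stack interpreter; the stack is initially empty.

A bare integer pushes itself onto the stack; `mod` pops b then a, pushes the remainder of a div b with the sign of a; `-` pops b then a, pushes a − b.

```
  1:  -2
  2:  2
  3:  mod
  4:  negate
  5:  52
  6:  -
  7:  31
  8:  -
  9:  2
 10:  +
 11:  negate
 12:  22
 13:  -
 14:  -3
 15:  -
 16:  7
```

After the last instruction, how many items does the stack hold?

-2     -> -2
2      -> -2 2
mod    -> 0
negate -> 0
52     -> 0 52
-      -> -52
31     -> -52 31
-      -> -83
2      -> -83 2
+      -> -81
negate -> 81
22     -> 81 22
-      -> 59
-3     -> 59 -3
-      -> 62
7      -> 62 7

2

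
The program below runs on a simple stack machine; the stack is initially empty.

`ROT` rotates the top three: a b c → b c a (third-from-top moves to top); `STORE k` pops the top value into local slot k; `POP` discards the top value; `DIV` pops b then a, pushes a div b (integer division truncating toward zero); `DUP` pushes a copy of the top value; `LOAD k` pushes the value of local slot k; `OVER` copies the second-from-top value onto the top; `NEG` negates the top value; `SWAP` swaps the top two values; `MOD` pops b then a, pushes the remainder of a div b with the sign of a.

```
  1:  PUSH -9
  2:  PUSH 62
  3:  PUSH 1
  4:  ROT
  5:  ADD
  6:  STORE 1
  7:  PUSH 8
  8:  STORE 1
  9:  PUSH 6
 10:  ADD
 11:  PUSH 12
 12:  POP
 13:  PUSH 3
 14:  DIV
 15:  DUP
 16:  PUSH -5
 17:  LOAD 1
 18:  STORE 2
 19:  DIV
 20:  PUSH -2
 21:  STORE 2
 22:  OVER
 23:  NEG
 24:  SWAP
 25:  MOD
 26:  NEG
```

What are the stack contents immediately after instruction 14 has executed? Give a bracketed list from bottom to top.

PUSH -9  [-9]
PUSH 62  [-9, 62]
PUSH 1   [-9, 62, 1]
ROT      [62, 1, -9]
ADD      [62, -8]
STORE 1  [62]
PUSH 8   [62, 8]
STORE 1  [62]
PUSH 6   [62, 6]
ADD      [68]
PUSH 12  [68, 12]
POP      [68]
PUSH 3   [68, 3]
DIV      [22]

[22]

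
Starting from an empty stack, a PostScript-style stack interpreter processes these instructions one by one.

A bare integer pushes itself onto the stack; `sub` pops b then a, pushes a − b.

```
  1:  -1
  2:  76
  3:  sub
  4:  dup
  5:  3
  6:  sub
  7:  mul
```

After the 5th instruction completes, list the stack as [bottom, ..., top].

-1  → [-1]
76  → [-1, 76]
sub → [-77]
dup → [-77, -77]
3   → [-77, -77, 3]

[-77, -77, 3]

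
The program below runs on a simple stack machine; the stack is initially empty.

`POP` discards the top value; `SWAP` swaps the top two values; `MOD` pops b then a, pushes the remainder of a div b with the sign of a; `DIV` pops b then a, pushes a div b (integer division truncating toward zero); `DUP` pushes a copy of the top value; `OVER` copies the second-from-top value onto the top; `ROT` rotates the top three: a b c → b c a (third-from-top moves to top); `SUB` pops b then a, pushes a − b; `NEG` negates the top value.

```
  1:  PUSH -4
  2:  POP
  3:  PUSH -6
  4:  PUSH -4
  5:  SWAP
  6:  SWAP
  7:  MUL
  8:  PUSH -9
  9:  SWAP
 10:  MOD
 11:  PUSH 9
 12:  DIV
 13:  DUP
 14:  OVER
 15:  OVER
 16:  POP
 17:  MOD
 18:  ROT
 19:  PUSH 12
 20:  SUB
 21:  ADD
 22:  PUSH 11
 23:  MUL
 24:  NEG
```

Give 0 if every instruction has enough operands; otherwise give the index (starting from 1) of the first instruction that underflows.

PUSH -4  -4
POP      (empty)
PUSH -6  -6
PUSH -4  -6 -4
SWAP     -4 -6
SWAP     -6 -4
MUL      24
PUSH -9  24 -9
SWAP     -9 24
MOD      -9
PUSH 9   -9 9
DIV      -1
DUP      -1 -1
OVER     -1 -1 -1
OVER     -1 -1 -1 -1
POP      -1 -1 -1
MOD      -1 0
ROT  — needs 3 operands, stack has 2 → underflow

18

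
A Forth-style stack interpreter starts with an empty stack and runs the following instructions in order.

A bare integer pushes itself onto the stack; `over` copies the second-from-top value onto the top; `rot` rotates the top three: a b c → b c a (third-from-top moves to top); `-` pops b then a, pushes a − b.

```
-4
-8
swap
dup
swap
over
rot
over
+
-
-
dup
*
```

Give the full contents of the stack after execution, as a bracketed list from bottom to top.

[-8, 64]

-4    -4
-8    -4 -8
swap  -8 -4
dup   -8 -4 -4
swap  -8 -4 -4
over  -8 -4 -4 -4
rot   -8 -4 -4 -4
over  -8 -4 -4 -4 -4
+     -8 -4 -4 -8
-     -8 -4 4
-     -8 -8
dup   -8 -8 -8
*     -8 64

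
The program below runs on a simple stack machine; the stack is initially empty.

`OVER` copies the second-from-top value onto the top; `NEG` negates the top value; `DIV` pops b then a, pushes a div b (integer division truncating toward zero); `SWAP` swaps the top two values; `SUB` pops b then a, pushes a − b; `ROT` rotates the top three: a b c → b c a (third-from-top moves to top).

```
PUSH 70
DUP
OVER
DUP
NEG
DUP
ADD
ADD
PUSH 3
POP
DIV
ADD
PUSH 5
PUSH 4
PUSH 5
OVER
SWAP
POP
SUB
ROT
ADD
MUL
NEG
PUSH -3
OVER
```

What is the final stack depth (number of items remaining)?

PUSH 70 -> 70
DUP     -> 70 70
OVER    -> 70 70 70
DUP     -> 70 70 70 70
NEG     -> 70 70 70 -70
DUP     -> 70 70 70 -70 -70
ADD     -> 70 70 70 -140
ADD     -> 70 70 -70
PUSH 3  -> 70 70 -70 3
POP     -> 70 70 -70
DIV     -> 70 -1
ADD     -> 69
PUSH 5  -> 69 5
PUSH 4  -> 69 5 4
PUSH 5  -> 69 5 4 5
OVER    -> 69 5 4 5 4
SWAP    -> 69 5 4 4 5
POP     -> 69 5 4 4
SUB     -> 69 5 0
ROT     -> 5 0 69
ADD     -> 5 69
MUL     -> 345
NEG     -> -345
PUSH -3 -> -345 -3
OVER    -> -345 -3 -345

3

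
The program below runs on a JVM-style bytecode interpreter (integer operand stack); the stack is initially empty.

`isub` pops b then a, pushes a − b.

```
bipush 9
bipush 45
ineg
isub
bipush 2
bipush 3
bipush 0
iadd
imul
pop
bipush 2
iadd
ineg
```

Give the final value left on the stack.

bipush 9   9
bipush 45  9 45
ineg       9 -45
isub       54
bipush 2   54 2
bipush 3   54 2 3
bipush 0   54 2 3 0
iadd       54 2 3
imul       54 6
pop        54
bipush 2   54 2
iadd       56
ineg       -56

-56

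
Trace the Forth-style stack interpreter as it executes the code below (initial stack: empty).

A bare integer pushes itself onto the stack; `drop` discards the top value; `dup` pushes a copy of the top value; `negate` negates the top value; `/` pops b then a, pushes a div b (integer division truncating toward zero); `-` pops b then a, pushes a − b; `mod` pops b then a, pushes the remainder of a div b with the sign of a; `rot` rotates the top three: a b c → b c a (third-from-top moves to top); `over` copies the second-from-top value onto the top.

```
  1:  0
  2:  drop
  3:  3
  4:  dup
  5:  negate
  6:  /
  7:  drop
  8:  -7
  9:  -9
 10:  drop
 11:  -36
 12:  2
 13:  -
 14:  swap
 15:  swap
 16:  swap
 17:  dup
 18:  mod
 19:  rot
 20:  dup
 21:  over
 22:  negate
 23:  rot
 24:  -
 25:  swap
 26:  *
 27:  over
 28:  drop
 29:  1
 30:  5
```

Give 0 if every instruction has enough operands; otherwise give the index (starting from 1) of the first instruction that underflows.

0      : [0]
drop   : []
3      : [3]
dup    : [3, 3]
negate : [3, -3]
/      : [-1]
drop   : []
-7     : [-7]
-9     : [-7, -9]
drop   : [-7]
-36    : [-7, -36]
2      : [-7, -36, 2]
-      : [-7, -38]
swap   : [-38, -7]
swap   : [-7, -38]
swap   : [-38, -7]
dup    : [-38, -7, -7]
mod    : [-38, 0]
rot  — needs 3 operands, stack has 2 → underflow

19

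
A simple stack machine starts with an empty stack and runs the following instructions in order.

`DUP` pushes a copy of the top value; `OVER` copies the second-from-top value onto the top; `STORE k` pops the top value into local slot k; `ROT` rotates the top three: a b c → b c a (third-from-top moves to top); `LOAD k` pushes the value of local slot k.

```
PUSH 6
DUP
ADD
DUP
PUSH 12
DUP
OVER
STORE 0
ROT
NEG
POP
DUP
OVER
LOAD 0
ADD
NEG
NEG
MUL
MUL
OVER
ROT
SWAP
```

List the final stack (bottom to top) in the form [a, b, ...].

[12, 3456, 12, 12]

PUSH 6  : 6
DUP     : 6 6
ADD     : 12
DUP     : 12 12
PUSH 12 : 12 12 12
DUP     : 12 12 12 12
OVER    : 12 12 12 12 12
STORE 0 : 12 12 12 12
ROT     : 12 12 12 12
NEG     : 12 12 12 -12
POP     : 12 12 12
DUP     : 12 12 12 12
OVER    : 12 12 12 12 12
LOAD 0  : 12 12 12 12 12 12
ADD     : 12 12 12 12 24
NEG     : 12 12 12 12 -24
NEG     : 12 12 12 12 24
MUL     : 12 12 12 288
MUL     : 12 12 3456
OVER    : 12 12 3456 12
ROT     : 12 3456 12 12
SWAP    : 12 3456 12 12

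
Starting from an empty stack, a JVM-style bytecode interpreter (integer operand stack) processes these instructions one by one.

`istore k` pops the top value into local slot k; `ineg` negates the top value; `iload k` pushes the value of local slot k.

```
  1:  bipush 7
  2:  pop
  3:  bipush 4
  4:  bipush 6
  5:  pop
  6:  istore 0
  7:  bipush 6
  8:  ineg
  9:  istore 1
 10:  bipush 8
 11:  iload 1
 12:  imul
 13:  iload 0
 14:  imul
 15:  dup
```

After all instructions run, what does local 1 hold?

bipush 7 -> 7
pop      -> (empty)
bipush 4 -> 4
bipush 6 -> 4 6
pop      -> 4
istore 0 -> (empty)
bipush 6 -> 6
ineg     -> -6
istore 1 -> (empty)
bipush 8 -> 8
iload 1  -> 8 -6
imul     -> -48
iload 0  -> -48 4
imul     -> -192
dup      -> -192 -192

-6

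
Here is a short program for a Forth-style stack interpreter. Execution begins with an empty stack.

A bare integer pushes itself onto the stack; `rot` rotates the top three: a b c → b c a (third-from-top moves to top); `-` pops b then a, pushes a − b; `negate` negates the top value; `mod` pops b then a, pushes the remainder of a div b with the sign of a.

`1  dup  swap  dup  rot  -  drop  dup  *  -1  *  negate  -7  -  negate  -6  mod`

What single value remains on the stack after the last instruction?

-2

1       1
dup     1 1
swap    1 1
dup     1 1 1
rot     1 1 1
-       1 0
drop    1
dup     1 1
*       1
-1      1 -1
*       -1
negate  1
-7      1 -7
-       8
negate  -8
-6      -8 -6
mod     -2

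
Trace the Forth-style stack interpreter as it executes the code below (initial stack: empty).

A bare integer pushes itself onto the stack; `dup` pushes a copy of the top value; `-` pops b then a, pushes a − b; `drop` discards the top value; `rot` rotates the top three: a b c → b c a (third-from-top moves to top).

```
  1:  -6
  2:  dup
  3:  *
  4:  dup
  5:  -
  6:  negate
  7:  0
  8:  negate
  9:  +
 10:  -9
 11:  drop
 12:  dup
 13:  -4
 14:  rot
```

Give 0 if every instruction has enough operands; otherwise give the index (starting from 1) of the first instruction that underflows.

0

-6     → [-6]
dup    → [-6, -6]
*      → [36]
dup    → [36, 36]
-      → [0]
negate → [0]
0      → [0, 0]
negate → [0, 0]
+      → [0]
-9     → [0, -9]
drop   → [0]
dup    → [0, 0]
-4     → [0, 0, -4]
rot    → [0, -4, 0]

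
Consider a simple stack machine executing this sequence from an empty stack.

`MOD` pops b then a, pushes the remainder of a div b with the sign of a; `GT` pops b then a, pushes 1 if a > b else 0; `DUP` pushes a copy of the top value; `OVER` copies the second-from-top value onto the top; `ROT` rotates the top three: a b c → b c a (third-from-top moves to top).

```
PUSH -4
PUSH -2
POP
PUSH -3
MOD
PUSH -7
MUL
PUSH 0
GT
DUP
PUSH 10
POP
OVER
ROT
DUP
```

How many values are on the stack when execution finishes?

PUSH -4 → -4
PUSH -2 → -4 -2
POP     → -4
PUSH -3 → -4 -3
MOD     → -1
PUSH -7 → -1 -7
MUL     → 7
PUSH 0  → 7 0
GT      → 1
DUP     → 1 1
PUSH 10 → 1 1 10
POP     → 1 1
OVER    → 1 1 1
ROT     → 1 1 1
DUP     → 1 1 1 1

4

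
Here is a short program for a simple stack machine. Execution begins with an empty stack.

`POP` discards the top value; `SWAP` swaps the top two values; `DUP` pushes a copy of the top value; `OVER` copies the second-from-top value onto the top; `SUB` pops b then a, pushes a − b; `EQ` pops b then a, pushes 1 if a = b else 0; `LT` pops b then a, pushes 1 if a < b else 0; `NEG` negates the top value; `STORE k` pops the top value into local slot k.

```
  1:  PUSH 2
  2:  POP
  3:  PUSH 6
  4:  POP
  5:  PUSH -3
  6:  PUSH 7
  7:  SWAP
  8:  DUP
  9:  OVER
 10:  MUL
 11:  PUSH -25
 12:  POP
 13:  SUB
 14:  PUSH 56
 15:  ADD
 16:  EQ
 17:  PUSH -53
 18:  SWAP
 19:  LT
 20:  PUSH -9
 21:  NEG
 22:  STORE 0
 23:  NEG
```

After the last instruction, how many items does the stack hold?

1

PUSH 2    2
POP       (empty)
PUSH 6    6
POP       (empty)
PUSH -3   -3
PUSH 7    -3 7
SWAP      7 -3
DUP       7 -3 -3
OVER      7 -3 -3 -3
MUL       7 -3 9
PUSH -25  7 -3 9 -25
POP       7 -3 9
SUB       7 -12
PUSH 56   7 -12 56
ADD       7 44
EQ        0
PUSH -53  0 -53
SWAP      -53 0
LT        1
PUSH -9   1 -9
NEG       1 9
STORE 0   1
NEG       -1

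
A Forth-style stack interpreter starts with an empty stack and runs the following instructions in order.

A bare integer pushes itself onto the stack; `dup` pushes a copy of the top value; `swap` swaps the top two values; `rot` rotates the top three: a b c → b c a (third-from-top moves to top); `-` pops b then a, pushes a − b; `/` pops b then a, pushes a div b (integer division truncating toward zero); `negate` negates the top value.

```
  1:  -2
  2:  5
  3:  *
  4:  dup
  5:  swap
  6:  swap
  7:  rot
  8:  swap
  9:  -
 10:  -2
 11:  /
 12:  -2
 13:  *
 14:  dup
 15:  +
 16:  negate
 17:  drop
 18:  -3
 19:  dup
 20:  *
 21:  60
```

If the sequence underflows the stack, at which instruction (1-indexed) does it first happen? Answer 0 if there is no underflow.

-2   → [-2]
5    → [-2, 5]
*    → [-10]
dup  → [-10, -10]
swap → [-10, -10]
swap → [-10, -10]
rot  — needs 3 operands, stack has 2 → underflow

7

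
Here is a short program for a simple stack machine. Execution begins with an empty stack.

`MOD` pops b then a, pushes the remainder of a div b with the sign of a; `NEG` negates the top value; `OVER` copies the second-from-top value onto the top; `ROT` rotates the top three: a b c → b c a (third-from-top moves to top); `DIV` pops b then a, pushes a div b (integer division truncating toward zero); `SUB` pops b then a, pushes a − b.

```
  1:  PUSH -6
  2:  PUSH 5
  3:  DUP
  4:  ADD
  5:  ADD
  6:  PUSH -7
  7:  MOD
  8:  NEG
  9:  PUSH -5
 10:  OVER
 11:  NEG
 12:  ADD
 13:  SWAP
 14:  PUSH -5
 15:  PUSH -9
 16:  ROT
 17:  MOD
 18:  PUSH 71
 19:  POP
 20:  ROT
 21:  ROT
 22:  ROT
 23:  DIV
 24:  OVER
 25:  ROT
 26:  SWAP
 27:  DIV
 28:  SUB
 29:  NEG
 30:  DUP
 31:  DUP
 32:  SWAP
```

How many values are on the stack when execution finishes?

PUSH -6 -> -6
PUSH 5  -> -6 5
DUP     -> -6 5 5
ADD     -> -6 10
ADD     -> 4
PUSH -7 -> 4 -7
MOD     -> 4
NEG     -> -4
PUSH -5 -> -4 -5
OVER    -> -4 -5 -4
NEG     -> -4 -5 4
ADD     -> -4 -1
SWAP    -> -1 -4
PUSH -5 -> -1 -4 -5
PUSH -9 -> -1 -4 -5 -9
ROT     -> -1 -5 -9 -4
MOD     -> -1 -5 -1
PUSH 71 -> -1 -5 -1 71
POP     -> -1 -5 -1
ROT     -> -5 -1 -1
ROT     -> -1 -1 -5
ROT     -> -1 -5 -1
DIV     -> -1 5
OVER    -> -1 5 -1
ROT     -> 5 -1 -1
SWAP    -> 5 -1 -1
DIV     -> 5 1
SUB     -> 4
NEG     -> -4
DUP     -> -4 -4
DUP     -> -4 -4 -4
SWAP    -> -4 -4 -4

3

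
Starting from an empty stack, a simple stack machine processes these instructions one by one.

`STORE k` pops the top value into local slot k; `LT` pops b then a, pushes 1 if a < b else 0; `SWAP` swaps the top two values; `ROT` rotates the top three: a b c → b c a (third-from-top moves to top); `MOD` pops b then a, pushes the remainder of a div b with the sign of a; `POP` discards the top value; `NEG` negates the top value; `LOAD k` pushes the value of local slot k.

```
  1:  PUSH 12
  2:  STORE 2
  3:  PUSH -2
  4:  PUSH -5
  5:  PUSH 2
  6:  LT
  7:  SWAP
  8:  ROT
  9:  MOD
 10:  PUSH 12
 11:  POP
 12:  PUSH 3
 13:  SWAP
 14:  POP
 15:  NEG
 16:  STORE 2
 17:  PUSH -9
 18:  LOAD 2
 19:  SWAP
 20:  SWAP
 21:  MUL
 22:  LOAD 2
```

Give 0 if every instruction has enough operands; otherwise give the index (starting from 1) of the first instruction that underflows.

8

PUSH 12 → 12
STORE 2 → (empty)
PUSH -2 → -2
PUSH -5 → -2 -5
PUSH 2  → -2 -5 2
LT      → -2 1
SWAP    → 1 -2
ROT  — needs 3 operands, stack has 2 → underflow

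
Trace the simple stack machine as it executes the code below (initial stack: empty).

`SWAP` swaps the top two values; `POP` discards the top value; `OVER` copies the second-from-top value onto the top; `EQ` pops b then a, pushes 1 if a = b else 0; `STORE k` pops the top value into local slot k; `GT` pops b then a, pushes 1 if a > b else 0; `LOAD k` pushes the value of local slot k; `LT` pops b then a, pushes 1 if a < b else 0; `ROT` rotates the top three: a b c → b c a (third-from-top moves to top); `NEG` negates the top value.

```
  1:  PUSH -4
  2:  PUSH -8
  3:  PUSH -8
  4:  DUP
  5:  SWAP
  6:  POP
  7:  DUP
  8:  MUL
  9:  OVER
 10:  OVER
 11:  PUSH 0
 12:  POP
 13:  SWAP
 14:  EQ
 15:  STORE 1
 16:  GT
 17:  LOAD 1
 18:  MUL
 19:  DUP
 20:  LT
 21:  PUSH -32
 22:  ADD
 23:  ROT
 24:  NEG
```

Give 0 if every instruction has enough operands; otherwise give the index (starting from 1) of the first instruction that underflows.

23

PUSH -4  -> [-4]
PUSH -8  -> [-4, -8]
PUSH -8  -> [-4, -8, -8]
DUP      -> [-4, -8, -8, -8]
SWAP     -> [-4, -8, -8, -8]
POP      -> [-4, -8, -8]
DUP      -> [-4, -8, -8, -8]
MUL      -> [-4, -8, 64]
OVER     -> [-4, -8, 64, -8]
OVER     -> [-4, -8, 64, -8, 64]
PUSH 0   -> [-4, -8, 64, -8, 64, 0]
POP      -> [-4, -8, 64, -8, 64]
SWAP     -> [-4, -8, 64, 64, -8]
EQ       -> [-4, -8, 64, 0]
STORE 1  -> [-4, -8, 64]
GT       -> [-4, 0]
LOAD 1   -> [-4, 0, 0]
MUL      -> [-4, 0]
DUP      -> [-4, 0, 0]
LT       -> [-4, 0]
PUSH -32 -> [-4, 0, -32]
ADD      -> [-4, -32]
ROT  — needs 3 operands, stack has 2 → underflow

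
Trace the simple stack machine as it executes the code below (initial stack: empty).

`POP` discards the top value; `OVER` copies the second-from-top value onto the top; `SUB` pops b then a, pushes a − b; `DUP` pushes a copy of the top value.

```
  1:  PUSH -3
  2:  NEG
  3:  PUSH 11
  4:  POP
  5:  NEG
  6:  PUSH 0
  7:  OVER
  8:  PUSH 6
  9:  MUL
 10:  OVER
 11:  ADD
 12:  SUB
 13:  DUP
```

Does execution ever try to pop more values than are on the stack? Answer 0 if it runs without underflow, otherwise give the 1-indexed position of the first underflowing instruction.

0

PUSH -3 : [-3]
NEG     : [3]
PUSH 11 : [3, 11]
POP     : [3]
NEG     : [-3]
PUSH 0  : [-3, 0]
OVER    : [-3, 0, -3]
PUSH 6  : [-3, 0, -3, 6]
MUL     : [-3, 0, -18]
OVER    : [-3, 0, -18, 0]
ADD     : [-3, 0, -18]
SUB     : [-3, 18]
DUP     : [-3, 18, 18]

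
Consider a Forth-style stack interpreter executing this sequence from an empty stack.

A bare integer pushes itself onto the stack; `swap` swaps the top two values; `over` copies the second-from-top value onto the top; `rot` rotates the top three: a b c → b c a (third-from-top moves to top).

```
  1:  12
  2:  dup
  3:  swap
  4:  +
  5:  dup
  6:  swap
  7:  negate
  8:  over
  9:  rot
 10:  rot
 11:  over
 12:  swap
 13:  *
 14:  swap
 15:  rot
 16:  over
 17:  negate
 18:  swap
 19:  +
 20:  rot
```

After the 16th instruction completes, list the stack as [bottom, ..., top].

[-576, 24, 24, 24]

12     → 12
dup    → 12 12
swap   → 12 12
+      → 24
dup    → 24 24
swap   → 24 24
negate → 24 -24
over   → 24 -24 24
rot    → -24 24 24
rot    → 24 24 -24
over   → 24 24 -24 24
swap   → 24 24 24 -24
*      → 24 24 -576
swap   → 24 -576 24
rot    → -576 24 24
over   → -576 24 24 24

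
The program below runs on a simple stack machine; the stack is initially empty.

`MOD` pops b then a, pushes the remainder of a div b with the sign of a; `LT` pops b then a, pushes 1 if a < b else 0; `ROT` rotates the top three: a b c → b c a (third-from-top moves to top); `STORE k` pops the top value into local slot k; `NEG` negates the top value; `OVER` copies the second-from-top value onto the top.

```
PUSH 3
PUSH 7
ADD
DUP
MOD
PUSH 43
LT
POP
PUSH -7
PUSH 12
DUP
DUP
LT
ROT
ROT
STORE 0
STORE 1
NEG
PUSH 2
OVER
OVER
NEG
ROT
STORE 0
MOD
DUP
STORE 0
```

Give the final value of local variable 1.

-7

PUSH 3  -> [3]
PUSH 7  -> [3, 7]
ADD     -> [10]
DUP     -> [10, 10]
MOD     -> [0]
PUSH 43 -> [0, 43]
LT      -> [1]
POP     -> []
PUSH -7 -> [-7]
PUSH 12 -> [-7, 12]
DUP     -> [-7, 12, 12]
DUP     -> [-7, 12, 12, 12]
LT      -> [-7, 12, 0]
ROT     -> [12, 0, -7]
ROT     -> [0, -7, 12]
STORE 0 -> [0, -7]
STORE 1 -> [0]
NEG     -> [0]
PUSH 2  -> [0, 2]
OVER    -> [0, 2, 0]
OVER    -> [0, 2, 0, 2]
NEG     -> [0, 2, 0, -2]
ROT     -> [0, 0, -2, 2]
STORE 0 -> [0, 0, -2]
MOD     -> [0, 0]
DUP     -> [0, 0, 0]
STORE 0 -> [0, 0]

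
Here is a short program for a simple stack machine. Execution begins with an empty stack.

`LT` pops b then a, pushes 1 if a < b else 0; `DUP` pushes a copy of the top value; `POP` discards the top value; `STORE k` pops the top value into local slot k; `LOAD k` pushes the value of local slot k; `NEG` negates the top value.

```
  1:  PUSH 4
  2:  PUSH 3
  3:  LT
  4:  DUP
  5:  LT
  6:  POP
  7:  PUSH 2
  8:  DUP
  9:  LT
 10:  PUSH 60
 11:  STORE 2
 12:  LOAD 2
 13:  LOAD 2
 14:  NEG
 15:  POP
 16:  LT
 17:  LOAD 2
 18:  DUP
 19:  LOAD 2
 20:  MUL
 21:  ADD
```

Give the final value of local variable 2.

PUSH 4  → 4
PUSH 3  → 4 3
LT      → 0
DUP     → 0 0
LT      → 0
POP     → (empty)
PUSH 2  → 2
DUP     → 2 2
LT      → 0
PUSH 60 → 0 60
STORE 2 → 0
LOAD 2  → 0 60
LOAD 2  → 0 60 60
NEG     → 0 60 -60
POP     → 0 60
LT      → 1
LOAD 2  → 1 60
DUP     → 1 60 60
LOAD 2  → 1 60 60 60
MUL     → 1 60 3600
ADD     → 1 3660

60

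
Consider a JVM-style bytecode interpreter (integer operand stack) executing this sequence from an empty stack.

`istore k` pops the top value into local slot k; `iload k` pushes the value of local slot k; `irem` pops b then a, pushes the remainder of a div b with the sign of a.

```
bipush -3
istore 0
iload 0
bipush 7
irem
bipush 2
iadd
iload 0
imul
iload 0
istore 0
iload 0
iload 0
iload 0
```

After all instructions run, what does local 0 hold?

-3

bipush -3 → [-3]
istore 0  → []
iload 0   → [-3]
bipush 7  → [-3, 7]
irem      → [-3]
bipush 2  → [-3, 2]
iadd      → [-1]
iload 0   → [-1, -3]
imul      → [3]
iload 0   → [3, -3]
istore 0  → [3]
iload 0   → [3, -3]
iload 0   → [3, -3, -3]
iload 0   → [3, -3, -3, -3]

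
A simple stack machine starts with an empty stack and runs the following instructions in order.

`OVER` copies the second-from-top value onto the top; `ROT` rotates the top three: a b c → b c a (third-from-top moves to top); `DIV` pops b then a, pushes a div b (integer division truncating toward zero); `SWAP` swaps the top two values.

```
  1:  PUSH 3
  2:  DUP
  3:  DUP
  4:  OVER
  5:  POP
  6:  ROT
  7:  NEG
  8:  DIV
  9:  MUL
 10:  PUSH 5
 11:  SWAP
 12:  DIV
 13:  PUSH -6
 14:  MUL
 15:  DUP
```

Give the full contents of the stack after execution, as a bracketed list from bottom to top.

[6, 6]

PUSH 3  : 3
DUP     : 3 3
DUP     : 3 3 3
OVER    : 3 3 3 3
POP     : 3 3 3
ROT     : 3 3 3
NEG     : 3 3 -3
DIV     : 3 -1
MUL     : -3
PUSH 5  : -3 5
SWAP    : 5 -3
DIV     : -1
PUSH -6 : -1 -6
MUL     : 6
DUP     : 6 6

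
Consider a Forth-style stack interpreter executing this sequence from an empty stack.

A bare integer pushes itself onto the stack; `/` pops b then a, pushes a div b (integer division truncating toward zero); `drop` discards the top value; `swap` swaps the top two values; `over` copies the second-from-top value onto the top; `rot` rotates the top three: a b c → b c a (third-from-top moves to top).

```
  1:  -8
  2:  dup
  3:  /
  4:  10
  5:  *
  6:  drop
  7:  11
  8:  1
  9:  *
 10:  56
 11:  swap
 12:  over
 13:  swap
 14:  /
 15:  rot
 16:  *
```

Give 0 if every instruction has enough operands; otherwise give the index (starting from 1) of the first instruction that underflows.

-8   : [-8]
dup  : [-8, -8]
/    : [1]
10   : [1, 10]
*    : [10]
drop : []
11   : [11]
1    : [11, 1]
*    : [11]
56   : [11, 56]
swap : [56, 11]
over : [56, 11, 56]
swap : [56, 56, 11]
/    : [56, 5]
rot  — needs 3 operands, stack has 2 → underflow

15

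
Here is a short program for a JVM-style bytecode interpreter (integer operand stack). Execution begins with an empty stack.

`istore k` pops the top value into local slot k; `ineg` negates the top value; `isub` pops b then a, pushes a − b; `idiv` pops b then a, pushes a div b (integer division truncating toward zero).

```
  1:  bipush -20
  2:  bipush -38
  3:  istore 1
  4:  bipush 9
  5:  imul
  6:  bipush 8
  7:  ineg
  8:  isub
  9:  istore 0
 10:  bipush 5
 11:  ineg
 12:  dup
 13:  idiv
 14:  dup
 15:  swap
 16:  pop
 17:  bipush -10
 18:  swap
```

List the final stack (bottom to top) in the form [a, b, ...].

[-10, 1]

bipush -20  [-20]
bipush -38  [-20, -38]
istore 1    [-20]
bipush 9    [-20, 9]
imul        [-180]
bipush 8    [-180, 8]
ineg        [-180, -8]
isub        [-172]
istore 0    []
bipush 5    [5]
ineg        [-5]
dup         [-5, -5]
idiv        [1]
dup         [1, 1]
swap        [1, 1]
pop         [1]
bipush -10  [1, -10]
swap        [-10, 1]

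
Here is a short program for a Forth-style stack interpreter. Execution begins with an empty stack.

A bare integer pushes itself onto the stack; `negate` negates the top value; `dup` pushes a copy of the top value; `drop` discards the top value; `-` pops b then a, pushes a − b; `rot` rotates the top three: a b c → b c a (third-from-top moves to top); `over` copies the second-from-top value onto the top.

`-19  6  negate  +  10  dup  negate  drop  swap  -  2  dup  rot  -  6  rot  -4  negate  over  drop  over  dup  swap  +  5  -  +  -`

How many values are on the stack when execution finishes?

-19    -> [-19]
6      -> [-19, 6]
negate -> [-19, -6]
+      -> [-25]
10     -> [-25, 10]
dup    -> [-25, 10, 10]
negate -> [-25, 10, -10]
drop   -> [-25, 10]
swap   -> [10, -25]
-      -> [35]
2      -> [35, 2]
dup    -> [35, 2, 2]
rot    -> [2, 2, 35]
-      -> [2, -33]
6      -> [2, -33, 6]
rot    -> [-33, 6, 2]
-4     -> [-33, 6, 2, -4]
negate -> [-33, 6, 2, 4]
over   -> [-33, 6, 2, 4, 2]
drop   -> [-33, 6, 2, 4]
over   -> [-33, 6, 2, 4, 2]
dup    -> [-33, 6, 2, 4, 2, 2]
swap   -> [-33, 6, 2, 4, 2, 2]
+      -> [-33, 6, 2, 4, 4]
5      -> [-33, 6, 2, 4, 4, 5]
-      -> [-33, 6, 2, 4, -1]
+      -> [-33, 6, 2, 3]
-      -> [-33, 6, -1]

3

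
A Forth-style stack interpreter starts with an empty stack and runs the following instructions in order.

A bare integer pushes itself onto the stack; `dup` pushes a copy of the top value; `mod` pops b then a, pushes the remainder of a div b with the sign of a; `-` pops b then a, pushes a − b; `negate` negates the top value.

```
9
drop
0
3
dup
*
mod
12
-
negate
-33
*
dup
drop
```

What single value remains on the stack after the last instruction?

-396

9      : 9
drop   : (empty)
0      : 0
3      : 0 3
dup    : 0 3 3
*      : 0 9
mod    : 0
12     : 0 12
-      : -12
negate : 12
-33    : 12 -33
*      : -396
dup    : -396 -396
drop   : -396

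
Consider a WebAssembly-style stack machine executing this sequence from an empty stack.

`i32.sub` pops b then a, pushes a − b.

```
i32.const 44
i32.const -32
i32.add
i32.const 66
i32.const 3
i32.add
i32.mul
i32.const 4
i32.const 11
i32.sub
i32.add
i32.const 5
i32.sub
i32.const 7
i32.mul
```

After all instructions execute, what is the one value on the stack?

5712

i32.const 44  : [44]
i32.const -32 : [44, -32]
i32.add       : [12]
i32.const 66  : [12, 66]
i32.const 3   : [12, 66, 3]
i32.add       : [12, 69]
i32.mul       : [828]
i32.const 4   : [828, 4]
i32.const 11  : [828, 4, 11]
i32.sub       : [828, -7]
i32.add       : [821]
i32.const 5   : [821, 5]
i32.sub       : [816]
i32.const 7   : [816, 7]
i32.mul       : [5712]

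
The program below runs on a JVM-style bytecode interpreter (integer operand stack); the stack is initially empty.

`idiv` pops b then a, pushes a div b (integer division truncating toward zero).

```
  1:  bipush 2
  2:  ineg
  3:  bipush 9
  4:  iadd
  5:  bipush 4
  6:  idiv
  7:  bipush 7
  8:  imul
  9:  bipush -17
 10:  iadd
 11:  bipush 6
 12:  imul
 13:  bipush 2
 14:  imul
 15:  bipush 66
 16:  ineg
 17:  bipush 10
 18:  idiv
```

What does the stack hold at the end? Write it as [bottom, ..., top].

bipush 2   : 2
ineg       : -2
bipush 9   : -2 9
iadd       : 7
bipush 4   : 7 4
idiv       : 1
bipush 7   : 1 7
imul       : 7
bipush -17 : 7 -17
iadd       : -10
bipush 6   : -10 6
imul       : -60
bipush 2   : -60 2
imul       : -120
bipush 66  : -120 66
ineg       : -120 -66
bipush 10  : -120 -66 10
idiv       : -120 -6

[-120, -6]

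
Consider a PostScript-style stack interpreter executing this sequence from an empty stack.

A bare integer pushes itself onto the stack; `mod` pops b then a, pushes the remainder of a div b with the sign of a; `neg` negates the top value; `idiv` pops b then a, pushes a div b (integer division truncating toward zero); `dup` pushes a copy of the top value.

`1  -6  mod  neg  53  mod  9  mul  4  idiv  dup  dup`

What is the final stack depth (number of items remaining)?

1     [1]
-6    [1, -6]
mod   [1]
neg   [-1]
53    [-1, 53]
mod   [-1]
9     [-1, 9]
mul   [-9]
4     [-9, 4]
idiv  [-2]
dup   [-2, -2]
dup   [-2, -2, -2]

3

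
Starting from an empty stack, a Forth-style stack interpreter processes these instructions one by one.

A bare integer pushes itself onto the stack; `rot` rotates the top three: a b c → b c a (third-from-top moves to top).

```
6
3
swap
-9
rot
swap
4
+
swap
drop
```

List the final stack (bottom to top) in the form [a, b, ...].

6    : 6
3    : 6 3
swap : 3 6
-9   : 3 6 -9
rot  : 6 -9 3
swap : 6 3 -9
4    : 6 3 -9 4
+    : 6 3 -5
swap : 6 -5 3
drop : 6 -5

[6, -5]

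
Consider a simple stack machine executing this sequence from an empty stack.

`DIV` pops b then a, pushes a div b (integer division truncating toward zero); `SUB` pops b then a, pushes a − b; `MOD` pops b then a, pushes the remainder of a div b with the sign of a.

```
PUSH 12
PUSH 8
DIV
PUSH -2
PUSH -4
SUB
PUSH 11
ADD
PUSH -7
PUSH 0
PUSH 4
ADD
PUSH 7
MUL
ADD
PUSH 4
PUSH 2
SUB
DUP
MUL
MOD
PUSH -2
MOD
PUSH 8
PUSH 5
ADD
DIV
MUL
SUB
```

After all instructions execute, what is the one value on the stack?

PUSH 12 -> [12]
PUSH 8  -> [12, 8]
DIV     -> [1]
PUSH -2 -> [1, -2]
PUSH -4 -> [1, -2, -4]
SUB     -> [1, 2]
PUSH 11 -> [1, 2, 11]
ADD     -> [1, 13]
PUSH -7 -> [1, 13, -7]
PUSH 0  -> [1, 13, -7, 0]
PUSH 4  -> [1, 13, -7, 0, 4]
ADD     -> [1, 13, -7, 4]
PUSH 7  -> [1, 13, -7, 4, 7]
MUL     -> [1, 13, -7, 28]
ADD     -> [1, 13, 21]
PUSH 4  -> [1, 13, 21, 4]
PUSH 2  -> [1, 13, 21, 4, 2]
SUB     -> [1, 13, 21, 2]
DUP     -> [1, 13, 21, 2, 2]
MUL     -> [1, 13, 21, 4]
MOD     -> [1, 13, 1]
PUSH -2 -> [1, 13, 1, -2]
MOD     -> [1, 13, 1]
PUSH 8  -> [1, 13, 1, 8]
PUSH 5  -> [1, 13, 1, 8, 5]
ADD     -> [1, 13, 1, 13]
DIV     -> [1, 13, 0]
MUL     -> [1, 0]
SUB     -> [1]

1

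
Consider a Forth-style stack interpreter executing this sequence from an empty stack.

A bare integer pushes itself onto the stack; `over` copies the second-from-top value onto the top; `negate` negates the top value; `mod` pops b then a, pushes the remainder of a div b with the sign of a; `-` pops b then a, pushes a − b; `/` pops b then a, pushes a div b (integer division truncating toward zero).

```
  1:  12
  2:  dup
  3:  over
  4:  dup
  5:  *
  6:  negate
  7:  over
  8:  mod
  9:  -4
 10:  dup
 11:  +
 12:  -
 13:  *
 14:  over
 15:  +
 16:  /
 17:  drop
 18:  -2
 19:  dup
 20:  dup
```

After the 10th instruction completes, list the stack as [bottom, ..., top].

[12, 12, 0, -4, -4]

12     : 12
dup    : 12 12
over   : 12 12 12
dup    : 12 12 12 12
*      : 12 12 144
negate : 12 12 -144
over   : 12 12 -144 12
mod    : 12 12 0
-4     : 12 12 0 -4
dup    : 12 12 0 -4 -4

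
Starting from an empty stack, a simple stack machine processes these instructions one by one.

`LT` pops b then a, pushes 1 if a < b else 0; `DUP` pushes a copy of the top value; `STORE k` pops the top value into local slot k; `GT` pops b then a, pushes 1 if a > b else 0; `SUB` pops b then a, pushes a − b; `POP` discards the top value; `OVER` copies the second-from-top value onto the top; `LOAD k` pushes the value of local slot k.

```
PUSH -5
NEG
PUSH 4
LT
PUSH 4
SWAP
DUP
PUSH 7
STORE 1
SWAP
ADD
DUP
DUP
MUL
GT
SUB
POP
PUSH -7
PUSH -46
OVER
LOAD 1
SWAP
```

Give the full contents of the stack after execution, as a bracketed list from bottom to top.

[-7, -46, 7, -7]

PUSH -5  → [-5]
NEG      → [5]
PUSH 4   → [5, 4]
LT       → [0]
PUSH 4   → [0, 4]
SWAP     → [4, 0]
DUP      → [4, 0, 0]
PUSH 7   → [4, 0, 0, 7]
STORE 1  → [4, 0, 0]
SWAP     → [4, 0, 0]
ADD      → [4, 0]
DUP      → [4, 0, 0]
DUP      → [4, 0, 0, 0]
MUL      → [4, 0, 0]
GT       → [4, 0]
SUB      → [4]
POP      → []
PUSH -7  → [-7]
PUSH -46 → [-7, -46]
OVER     → [-7, -46, -7]
LOAD 1   → [-7, -46, -7, 7]
SWAP     → [-7, -46, 7, -7]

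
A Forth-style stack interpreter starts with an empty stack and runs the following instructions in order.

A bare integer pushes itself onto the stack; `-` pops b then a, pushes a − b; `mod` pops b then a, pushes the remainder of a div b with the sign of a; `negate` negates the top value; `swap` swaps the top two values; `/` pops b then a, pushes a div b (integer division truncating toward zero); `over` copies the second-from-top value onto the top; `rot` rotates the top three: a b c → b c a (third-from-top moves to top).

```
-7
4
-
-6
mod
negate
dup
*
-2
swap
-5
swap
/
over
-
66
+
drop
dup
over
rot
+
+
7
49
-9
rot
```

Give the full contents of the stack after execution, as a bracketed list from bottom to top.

-7     : -7
4      : -7 4
-      : -11
-6     : -11 -6
mod    : -5
negate : 5
dup    : 5 5
*      : 25
-2     : 25 -2
swap   : -2 25
-5     : -2 25 -5
swap   : -2 -5 25
/      : -2 0
over   : -2 0 -2
-      : -2 2
66     : -2 2 66
+      : -2 68
drop   : -2
dup    : -2 -2
over   : -2 -2 -2
rot    : -2 -2 -2
+      : -2 -4
+      : -6
7      : -6 7
49     : -6 7 49
-9     : -6 7 49 -9
rot    : -6 49 -9 7

[-6, 49, -9, 7]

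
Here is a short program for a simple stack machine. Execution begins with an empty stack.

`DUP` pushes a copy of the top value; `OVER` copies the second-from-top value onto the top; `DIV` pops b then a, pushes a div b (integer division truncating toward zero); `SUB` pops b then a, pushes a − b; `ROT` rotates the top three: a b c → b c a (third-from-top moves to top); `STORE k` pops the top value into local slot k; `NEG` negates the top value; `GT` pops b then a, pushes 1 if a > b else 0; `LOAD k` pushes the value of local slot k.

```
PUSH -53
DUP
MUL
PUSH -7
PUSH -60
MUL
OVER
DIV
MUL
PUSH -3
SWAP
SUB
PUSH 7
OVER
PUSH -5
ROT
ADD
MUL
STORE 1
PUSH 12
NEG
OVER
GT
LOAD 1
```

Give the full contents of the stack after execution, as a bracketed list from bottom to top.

[-3, 0, -6]

PUSH -53 → -53
DUP      → -53 -53
MUL      → 2809
PUSH -7  → 2809 -7
PUSH -60 → 2809 -7 -60
MUL      → 2809 420
OVER     → 2809 420 2809
DIV      → 2809 0
MUL      → 0
PUSH -3  → 0 -3
SWAP     → -3 0
SUB      → -3
PUSH 7   → -3 7
OVER     → -3 7 -3
PUSH -5  → -3 7 -3 -5
ROT      → -3 -3 -5 7
ADD      → -3 -3 2
MUL      → -3 -6
STORE 1  → -3
PUSH 12  → -3 12
NEG      → -3 -12
OVER     → -3 -12 -3
GT       → -3 0
LOAD 1   → -3 0 -6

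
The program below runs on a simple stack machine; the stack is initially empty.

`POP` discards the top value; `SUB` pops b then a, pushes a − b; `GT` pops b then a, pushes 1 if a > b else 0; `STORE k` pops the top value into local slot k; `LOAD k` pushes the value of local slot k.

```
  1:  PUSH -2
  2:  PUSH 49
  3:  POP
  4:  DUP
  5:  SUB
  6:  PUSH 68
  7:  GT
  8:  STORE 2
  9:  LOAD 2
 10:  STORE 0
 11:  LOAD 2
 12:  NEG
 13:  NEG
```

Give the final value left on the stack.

0

PUSH -2 → [-2]
PUSH 49 → [-2, 49]
POP     → [-2]
DUP     → [-2, -2]
SUB     → [0]
PUSH 68 → [0, 68]
GT      → [0]
STORE 2 → []
LOAD 2  → [0]
STORE 0 → []
LOAD 2  → [0]
NEG     → [0]
NEG     → [0]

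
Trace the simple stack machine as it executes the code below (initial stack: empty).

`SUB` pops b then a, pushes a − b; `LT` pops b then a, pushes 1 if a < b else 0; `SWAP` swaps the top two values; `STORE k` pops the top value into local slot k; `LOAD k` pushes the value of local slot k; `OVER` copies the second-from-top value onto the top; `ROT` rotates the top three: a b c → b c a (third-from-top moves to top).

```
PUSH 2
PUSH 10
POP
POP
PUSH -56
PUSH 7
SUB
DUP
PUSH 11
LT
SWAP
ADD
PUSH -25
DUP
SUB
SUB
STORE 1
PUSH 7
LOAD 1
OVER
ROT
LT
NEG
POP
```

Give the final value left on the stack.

-62

PUSH 2    [2]
PUSH 10   [2, 10]
POP       [2]
POP       []
PUSH -56  [-56]
PUSH 7    [-56, 7]
SUB       [-63]
DUP       [-63, -63]
PUSH 11   [-63, -63, 11]
LT        [-63, 1]
SWAP      [1, -63]
ADD       [-62]
PUSH -25  [-62, -25]
DUP       [-62, -25, -25]
SUB       [-62, 0]
SUB       [-62]
STORE 1   []
PUSH 7    [7]
LOAD 1    [7, -62]
OVER      [7, -62, 7]
ROT       [-62, 7, 7]
LT        [-62, 0]
NEG       [-62, 0]
POP       [-62]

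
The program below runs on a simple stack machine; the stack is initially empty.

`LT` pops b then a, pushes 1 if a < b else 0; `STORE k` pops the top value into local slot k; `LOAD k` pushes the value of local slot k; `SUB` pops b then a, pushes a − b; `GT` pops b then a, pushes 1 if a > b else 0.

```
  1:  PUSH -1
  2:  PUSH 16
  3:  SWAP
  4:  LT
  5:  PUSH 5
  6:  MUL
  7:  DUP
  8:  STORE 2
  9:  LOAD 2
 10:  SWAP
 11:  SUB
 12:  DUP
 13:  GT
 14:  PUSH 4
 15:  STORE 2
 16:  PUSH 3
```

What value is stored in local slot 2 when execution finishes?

PUSH -1 -> [-1]
PUSH 16 -> [-1, 16]
SWAP    -> [16, -1]
LT      -> [0]
PUSH 5  -> [0, 5]
MUL     -> [0]
DUP     -> [0, 0]
STORE 2 -> [0]
LOAD 2  -> [0, 0]
SWAP    -> [0, 0]
SUB     -> [0]
DUP     -> [0, 0]
GT      -> [0]
PUSH 4  -> [0, 4]
STORE 2 -> [0]
PUSH 3  -> [0, 3]

4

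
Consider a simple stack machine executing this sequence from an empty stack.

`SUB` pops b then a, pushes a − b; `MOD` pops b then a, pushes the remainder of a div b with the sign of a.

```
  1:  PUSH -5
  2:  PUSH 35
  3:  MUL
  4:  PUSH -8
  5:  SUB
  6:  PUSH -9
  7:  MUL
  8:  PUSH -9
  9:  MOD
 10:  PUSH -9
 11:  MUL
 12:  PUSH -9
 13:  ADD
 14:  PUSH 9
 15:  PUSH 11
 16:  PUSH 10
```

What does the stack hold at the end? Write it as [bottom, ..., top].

PUSH -5 → [-5]
PUSH 35 → [-5, 35]
MUL     → [-175]
PUSH -8 → [-175, -8]
SUB     → [-167]
PUSH -9 → [-167, -9]
MUL     → [1503]
PUSH -9 → [1503, -9]
MOD     → [0]
PUSH -9 → [0, -9]
MUL     → [0]
PUSH -9 → [0, -9]
ADD     → [-9]
PUSH 9  → [-9, 9]
PUSH 11 → [-9, 9, 11]
PUSH 10 → [-9, 9, 11, 10]

[-9, 9, 11, 10]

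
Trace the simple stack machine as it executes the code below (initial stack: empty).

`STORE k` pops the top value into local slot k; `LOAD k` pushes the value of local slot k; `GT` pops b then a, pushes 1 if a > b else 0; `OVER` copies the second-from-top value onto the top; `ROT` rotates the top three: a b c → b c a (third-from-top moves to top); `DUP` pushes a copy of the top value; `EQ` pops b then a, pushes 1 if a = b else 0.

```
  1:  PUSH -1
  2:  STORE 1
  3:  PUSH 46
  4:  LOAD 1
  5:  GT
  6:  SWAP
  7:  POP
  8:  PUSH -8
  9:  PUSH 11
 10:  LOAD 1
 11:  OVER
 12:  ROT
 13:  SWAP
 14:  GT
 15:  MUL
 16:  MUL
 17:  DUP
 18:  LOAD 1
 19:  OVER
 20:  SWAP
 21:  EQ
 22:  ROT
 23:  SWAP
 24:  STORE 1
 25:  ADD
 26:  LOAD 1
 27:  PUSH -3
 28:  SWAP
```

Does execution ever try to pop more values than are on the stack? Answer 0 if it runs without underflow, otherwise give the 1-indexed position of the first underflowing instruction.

PUSH -1  -1
STORE 1  (empty)
PUSH 46  46
LOAD 1   46 -1
GT       1
SWAP  — needs 2 operands, stack has 1 → underflow

6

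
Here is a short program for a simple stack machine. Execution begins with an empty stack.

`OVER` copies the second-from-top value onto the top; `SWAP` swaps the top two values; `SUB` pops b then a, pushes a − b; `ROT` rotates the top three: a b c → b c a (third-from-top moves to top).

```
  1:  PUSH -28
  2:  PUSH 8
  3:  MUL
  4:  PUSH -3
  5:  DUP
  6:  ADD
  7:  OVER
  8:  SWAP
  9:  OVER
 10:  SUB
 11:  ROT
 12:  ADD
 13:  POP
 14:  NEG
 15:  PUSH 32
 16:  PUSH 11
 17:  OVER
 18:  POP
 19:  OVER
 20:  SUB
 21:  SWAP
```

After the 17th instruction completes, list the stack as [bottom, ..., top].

[224, 32, 11, 32]

PUSH -28 → [-28]
PUSH 8   → [-28, 8]
MUL      → [-224]
PUSH -3  → [-224, -3]
DUP      → [-224, -3, -3]
ADD      → [-224, -6]
OVER     → [-224, -6, -224]
SWAP     → [-224, -224, -6]
OVER     → [-224, -224, -6, -224]
SUB      → [-224, -224, 218]
ROT      → [-224, 218, -224]
ADD      → [-224, -6]
POP      → [-224]
NEG      → [224]
PUSH 32  → [224, 32]
PUSH 11  → [224, 32, 11]
OVER     → [224, 32, 11, 32]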